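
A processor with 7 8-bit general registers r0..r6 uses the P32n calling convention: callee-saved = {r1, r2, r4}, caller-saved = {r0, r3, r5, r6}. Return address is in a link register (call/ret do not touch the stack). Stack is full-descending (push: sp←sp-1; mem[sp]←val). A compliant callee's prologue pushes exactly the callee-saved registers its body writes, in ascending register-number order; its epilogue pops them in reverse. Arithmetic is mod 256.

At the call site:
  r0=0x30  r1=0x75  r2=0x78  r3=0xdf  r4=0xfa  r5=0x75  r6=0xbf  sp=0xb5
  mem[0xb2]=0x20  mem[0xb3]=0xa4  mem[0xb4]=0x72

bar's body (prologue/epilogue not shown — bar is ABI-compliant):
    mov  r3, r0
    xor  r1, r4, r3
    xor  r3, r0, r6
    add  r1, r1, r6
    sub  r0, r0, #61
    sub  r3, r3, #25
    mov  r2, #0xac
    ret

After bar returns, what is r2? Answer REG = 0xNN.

prologue: push r1 -> mem[0xb4]=0x75, sp=0xb4
prologue: push r2 -> mem[0xb3]=0x78, sp=0xb3
body[0] mov  r3, r0 -> r3=0x30
body[1] xor  r1, r4, r3 -> r1=0xca
body[2] xor  r3, r0, r6 -> r3=0x8f
body[3] add  r1, r1, r6 -> r1=0x89
body[4] sub  r0, r0, #61 -> r0=0xf3
body[5] sub  r3, r3, #25 -> r3=0x76
body[6] mov  r2, #0xac -> r2=0xac
epilogue: pop r2=0x78, sp=0xb4
epilogue: pop r1=0x75, sp=0xb5
r2 is callee-saved -> restored

REG = 0x78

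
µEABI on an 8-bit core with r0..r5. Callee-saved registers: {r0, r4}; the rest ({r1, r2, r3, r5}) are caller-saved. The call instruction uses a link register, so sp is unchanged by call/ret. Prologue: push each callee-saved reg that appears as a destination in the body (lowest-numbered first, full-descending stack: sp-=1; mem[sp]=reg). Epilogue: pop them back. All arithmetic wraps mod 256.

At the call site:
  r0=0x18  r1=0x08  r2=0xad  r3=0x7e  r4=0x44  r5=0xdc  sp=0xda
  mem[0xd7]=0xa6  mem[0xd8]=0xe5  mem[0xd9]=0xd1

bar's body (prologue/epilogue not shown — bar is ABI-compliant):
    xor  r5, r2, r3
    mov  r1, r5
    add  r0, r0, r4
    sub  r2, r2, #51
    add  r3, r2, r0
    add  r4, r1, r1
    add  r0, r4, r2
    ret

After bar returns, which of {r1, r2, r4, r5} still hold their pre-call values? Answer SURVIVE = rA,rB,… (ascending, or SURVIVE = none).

prologue: push r0 -> mem[0xd9]=0x18, sp=0xd9
prologue: push r4 -> mem[0xd8]=0x44, sp=0xd8
body[0] xor  r5, r2, r3 -> r5=0xd3
body[1] mov  r1, r5 -> r1=0xd3
body[2] add  r0, r0, r4 -> r0=0x5c
body[3] sub  r2, r2, #51 -> r2=0x7a
body[4] add  r3, r2, r0 -> r3=0xd6
body[5] add  r4, r1, r1 -> r4=0xa6
body[6] add  r0, r4, r2 -> r0=0x20
epilogue: pop r4=0x44, sp=0xd9
epilogue: pop r0=0x18, sp=0xda
r1: caller-saved, written=True
r2: caller-saved, written=True
r4: callee-saved, written=True
r5: caller-saved, written=True

SURVIVE = r4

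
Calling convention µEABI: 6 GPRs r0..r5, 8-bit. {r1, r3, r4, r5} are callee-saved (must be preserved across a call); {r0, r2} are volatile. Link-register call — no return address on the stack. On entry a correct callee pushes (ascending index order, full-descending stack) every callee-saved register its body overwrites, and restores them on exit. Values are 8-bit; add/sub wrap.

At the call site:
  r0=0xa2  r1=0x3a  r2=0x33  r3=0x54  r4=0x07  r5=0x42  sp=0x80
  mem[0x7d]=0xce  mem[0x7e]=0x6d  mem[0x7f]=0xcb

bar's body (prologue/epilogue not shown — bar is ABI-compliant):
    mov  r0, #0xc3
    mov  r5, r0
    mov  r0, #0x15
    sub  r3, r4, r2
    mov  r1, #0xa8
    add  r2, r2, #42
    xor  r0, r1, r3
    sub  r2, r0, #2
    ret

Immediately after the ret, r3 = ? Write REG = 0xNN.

prologue: push r1 -> mem[0x7f]=0x3a, sp=0x7f
prologue: push r3 -> mem[0x7e]=0x54, sp=0x7e
prologue: push r5 -> mem[0x7d]=0x42, sp=0x7d
body[0] mov  r0, #0xc3 -> r0=0xc3
body[1] mov  r5, r0 -> r5=0xc3
body[2] mov  r0, #0x15 -> r0=0x15
body[3] sub  r3, r4, r2 -> r3=0xd4
body[4] mov  r1, #0xa8 -> r1=0xa8
body[5] add  r2, r2, #42 -> r2=0x5d
body[6] xor  r0, r1, r3 -> r0=0x7c
body[7] sub  r2, r0, #2 -> r2=0x7a
epilogue: pop r5=0x42, sp=0x7e
epilogue: pop r3=0x54, sp=0x7f
epilogue: pop r1=0x3a, sp=0x80
r3 is callee-saved -> restored

REG = 0x54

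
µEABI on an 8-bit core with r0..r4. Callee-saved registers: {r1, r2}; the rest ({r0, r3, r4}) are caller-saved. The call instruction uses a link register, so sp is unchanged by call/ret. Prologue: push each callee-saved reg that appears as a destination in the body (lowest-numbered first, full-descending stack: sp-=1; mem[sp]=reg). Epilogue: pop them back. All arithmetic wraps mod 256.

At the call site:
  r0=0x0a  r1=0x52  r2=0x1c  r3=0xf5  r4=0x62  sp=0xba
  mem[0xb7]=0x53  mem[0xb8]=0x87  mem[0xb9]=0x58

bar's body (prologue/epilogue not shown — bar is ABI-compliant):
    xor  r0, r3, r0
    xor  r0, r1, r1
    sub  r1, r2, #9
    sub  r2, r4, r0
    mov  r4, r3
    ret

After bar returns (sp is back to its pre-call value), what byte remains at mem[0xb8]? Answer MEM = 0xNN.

MEM = 0x1c

prologue: push r1 -> mem[0xb9]=0x52, sp=0xb9
prologue: push r2 -> mem[0xb8]=0x1c, sp=0xb8
body[0] xor  r0, r3, r0 -> r0=0xff
body[1] xor  r0, r1, r1 -> r0=0x00
body[2] sub  r1, r2, #9 -> r1=0x13
body[3] sub  r2, r4, r0 -> r2=0x62
body[4] mov  r4, r3 -> r4=0xf5
epilogue: pop r2=0x1c, sp=0xb9
epilogue: pop r1=0x52, sp=0xba
prologue pushed ['r1', 'r2'] at ['0xb9', '0xb8']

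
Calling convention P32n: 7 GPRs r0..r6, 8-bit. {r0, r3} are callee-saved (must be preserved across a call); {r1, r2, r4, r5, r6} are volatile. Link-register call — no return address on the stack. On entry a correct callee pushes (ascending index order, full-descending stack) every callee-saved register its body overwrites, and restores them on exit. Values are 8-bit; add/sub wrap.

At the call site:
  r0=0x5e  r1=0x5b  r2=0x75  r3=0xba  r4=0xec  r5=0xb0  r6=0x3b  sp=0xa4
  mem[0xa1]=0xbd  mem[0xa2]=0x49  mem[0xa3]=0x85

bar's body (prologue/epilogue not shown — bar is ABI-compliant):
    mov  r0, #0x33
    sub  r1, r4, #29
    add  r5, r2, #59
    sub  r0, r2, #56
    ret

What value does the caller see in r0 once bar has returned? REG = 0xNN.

REG = 0x5e

prologue: push r0 -> mem[0xa3]=0x5e, sp=0xa3
body[0] mov  r0, #0x33 -> r0=0x33
body[1] sub  r1, r4, #29 -> r1=0xcf
body[2] add  r5, r2, #59 -> r5=0xb0
body[3] sub  r0, r2, #56 -> r0=0x3d
epilogue: pop r0=0x5e, sp=0xa4
r0 is callee-saved -> restored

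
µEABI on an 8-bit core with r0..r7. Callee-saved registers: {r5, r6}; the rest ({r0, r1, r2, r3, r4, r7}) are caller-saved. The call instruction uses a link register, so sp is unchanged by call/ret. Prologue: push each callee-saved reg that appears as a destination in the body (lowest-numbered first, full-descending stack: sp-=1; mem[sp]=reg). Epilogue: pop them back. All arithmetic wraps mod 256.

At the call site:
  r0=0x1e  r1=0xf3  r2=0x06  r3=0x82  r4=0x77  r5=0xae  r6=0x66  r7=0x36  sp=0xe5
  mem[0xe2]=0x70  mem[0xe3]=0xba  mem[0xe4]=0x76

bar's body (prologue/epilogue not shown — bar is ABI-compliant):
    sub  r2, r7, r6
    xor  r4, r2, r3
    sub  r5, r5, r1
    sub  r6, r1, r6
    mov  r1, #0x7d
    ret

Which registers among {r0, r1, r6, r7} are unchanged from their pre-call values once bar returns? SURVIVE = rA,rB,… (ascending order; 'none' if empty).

SURVIVE = r0,r6,r7

prologue: push r5 -> mem[0xe4]=0xae, sp=0xe4
prologue: push r6 -> mem[0xe3]=0x66, sp=0xe3
body[0] sub  r2, r7, r6 -> r2=0xd0
body[1] xor  r4, r2, r3 -> r4=0x52
body[2] sub  r5, r5, r1 -> r5=0xbb
body[3] sub  r6, r1, r6 -> r6=0x8d
body[4] mov  r1, #0x7d -> r1=0x7d
epilogue: pop r6=0x66, sp=0xe4
epilogue: pop r5=0xae, sp=0xe5
r0: caller-saved, written=False
r1: caller-saved, written=True
r6: callee-saved, written=True
r7: caller-saved, written=False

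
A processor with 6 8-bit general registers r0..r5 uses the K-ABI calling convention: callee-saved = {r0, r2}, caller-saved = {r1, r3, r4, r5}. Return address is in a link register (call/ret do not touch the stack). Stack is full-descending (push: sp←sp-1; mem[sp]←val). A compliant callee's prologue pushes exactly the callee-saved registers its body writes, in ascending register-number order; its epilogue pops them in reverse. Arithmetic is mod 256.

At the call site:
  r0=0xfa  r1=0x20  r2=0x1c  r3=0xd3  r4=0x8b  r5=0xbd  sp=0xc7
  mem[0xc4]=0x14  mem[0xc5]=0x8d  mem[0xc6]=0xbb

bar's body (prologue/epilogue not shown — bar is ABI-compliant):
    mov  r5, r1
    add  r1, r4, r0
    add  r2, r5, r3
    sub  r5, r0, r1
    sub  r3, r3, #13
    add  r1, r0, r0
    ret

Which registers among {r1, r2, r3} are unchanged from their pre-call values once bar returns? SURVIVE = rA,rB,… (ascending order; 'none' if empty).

SURVIVE = r2

prologue: push r2 -> mem[0xc6]=0x1c, sp=0xc6
body[0] mov  r5, r1 -> r5=0x20
body[1] add  r1, r4, r0 -> r1=0x85
body[2] add  r2, r5, r3 -> r2=0xf3
body[3] sub  r5, r0, r1 -> r5=0x75
body[4] sub  r3, r3, #13 -> r3=0xc6
body[5] add  r1, r0, r0 -> r1=0xf4
epilogue: pop r2=0x1c, sp=0xc7
r1: caller-saved, written=True
r2: callee-saved, written=True
r3: caller-saved, written=True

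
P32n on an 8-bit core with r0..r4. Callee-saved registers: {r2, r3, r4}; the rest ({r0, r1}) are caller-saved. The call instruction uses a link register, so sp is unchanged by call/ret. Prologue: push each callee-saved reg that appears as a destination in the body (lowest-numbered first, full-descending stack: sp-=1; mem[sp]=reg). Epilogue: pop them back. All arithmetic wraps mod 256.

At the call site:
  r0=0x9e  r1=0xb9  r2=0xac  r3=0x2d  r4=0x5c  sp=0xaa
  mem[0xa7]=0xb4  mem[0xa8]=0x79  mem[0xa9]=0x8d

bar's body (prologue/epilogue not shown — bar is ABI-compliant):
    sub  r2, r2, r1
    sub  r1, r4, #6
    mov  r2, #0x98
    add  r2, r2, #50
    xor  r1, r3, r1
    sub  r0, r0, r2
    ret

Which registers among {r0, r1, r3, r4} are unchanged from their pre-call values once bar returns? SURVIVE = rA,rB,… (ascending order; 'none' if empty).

SURVIVE = r3,r4

prologue: push r2 -> mem[0xa9]=0xac, sp=0xa9
body[0] sub  r2, r2, r1 -> r2=0xf3
body[1] sub  r1, r4, #6 -> r1=0x56
body[2] mov  r2, #0x98 -> r2=0x98
body[3] add  r2, r2, #50 -> r2=0xca
body[4] xor  r1, r3, r1 -> r1=0x7b
body[5] sub  r0, r0, r2 -> r0=0xd4
epilogue: pop r2=0xac, sp=0xaa
r0: caller-saved, written=True
r1: caller-saved, written=True
r3: callee-saved, written=False
r4: callee-saved, written=False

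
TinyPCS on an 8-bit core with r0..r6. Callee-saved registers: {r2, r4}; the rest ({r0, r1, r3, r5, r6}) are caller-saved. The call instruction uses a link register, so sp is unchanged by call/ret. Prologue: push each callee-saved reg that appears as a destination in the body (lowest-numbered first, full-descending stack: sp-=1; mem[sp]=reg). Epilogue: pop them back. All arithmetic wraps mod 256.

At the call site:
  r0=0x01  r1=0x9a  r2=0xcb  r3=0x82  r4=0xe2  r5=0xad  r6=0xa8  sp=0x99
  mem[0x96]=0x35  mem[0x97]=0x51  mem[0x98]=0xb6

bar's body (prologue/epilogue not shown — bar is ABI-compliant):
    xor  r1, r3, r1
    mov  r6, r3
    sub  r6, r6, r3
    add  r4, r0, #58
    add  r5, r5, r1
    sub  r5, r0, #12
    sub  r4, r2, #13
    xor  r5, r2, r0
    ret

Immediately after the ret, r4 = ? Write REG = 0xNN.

prologue: push r4 -> mem[0x98]=0xe2, sp=0x98
body[0] xor  r1, r3, r1 -> r1=0x18
body[1] mov  r6, r3 -> r6=0x82
body[2] sub  r6, r6, r3 -> r6=0x00
body[3] add  r4, r0, #58 -> r4=0x3b
body[4] add  r5, r5, r1 -> r5=0xc5
body[5] sub  r5, r0, #12 -> r5=0xf5
body[6] sub  r4, r2, #13 -> r4=0xbe
body[7] xor  r5, r2, r0 -> r5=0xca
epilogue: pop r4=0xe2, sp=0x99
r4 is callee-saved -> restored

REG = 0xe2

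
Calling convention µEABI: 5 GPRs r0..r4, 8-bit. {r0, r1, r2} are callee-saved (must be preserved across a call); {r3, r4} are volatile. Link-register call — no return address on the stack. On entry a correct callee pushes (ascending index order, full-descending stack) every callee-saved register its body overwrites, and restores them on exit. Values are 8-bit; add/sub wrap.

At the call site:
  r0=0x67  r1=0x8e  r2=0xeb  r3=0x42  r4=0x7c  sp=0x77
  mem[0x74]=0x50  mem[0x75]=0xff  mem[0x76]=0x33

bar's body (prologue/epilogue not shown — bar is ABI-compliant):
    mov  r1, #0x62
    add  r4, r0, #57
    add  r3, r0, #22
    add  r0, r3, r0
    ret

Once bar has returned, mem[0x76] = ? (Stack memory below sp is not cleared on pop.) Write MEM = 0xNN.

MEM = 0x67

prologue: push r0 -> mem[0x76]=0x67, sp=0x76
prologue: push r1 -> mem[0x75]=0x8e, sp=0x75
body[0] mov  r1, #0x62 -> r1=0x62
body[1] add  r4, r0, #57 -> r4=0xa0
body[2] add  r3, r0, #22 -> r3=0x7d
body[3] add  r0, r3, r0 -> r0=0xe4
epilogue: pop r1=0x8e, sp=0x76
epilogue: pop r0=0x67, sp=0x77
prologue pushed ['r0', 'r1'] at ['0x76', '0x75']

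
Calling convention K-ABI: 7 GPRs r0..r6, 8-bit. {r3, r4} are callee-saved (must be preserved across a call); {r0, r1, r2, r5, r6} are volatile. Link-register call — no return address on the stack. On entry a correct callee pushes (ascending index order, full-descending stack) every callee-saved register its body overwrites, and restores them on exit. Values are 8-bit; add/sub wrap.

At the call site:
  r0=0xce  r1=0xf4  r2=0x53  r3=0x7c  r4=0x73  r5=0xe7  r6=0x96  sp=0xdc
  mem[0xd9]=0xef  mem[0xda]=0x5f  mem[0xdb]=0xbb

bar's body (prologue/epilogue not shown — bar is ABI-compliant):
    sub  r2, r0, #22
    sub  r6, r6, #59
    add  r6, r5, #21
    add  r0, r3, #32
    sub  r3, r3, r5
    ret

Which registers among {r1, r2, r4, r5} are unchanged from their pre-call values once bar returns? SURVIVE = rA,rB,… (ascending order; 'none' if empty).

SURVIVE = r1,r4,r5

prologue: push r3 -> mem[0xdb]=0x7c, sp=0xdb
body[0] sub  r2, r0, #22 -> r2=0xb8
body[1] sub  r6, r6, #59 -> r6=0x5b
body[2] add  r6, r5, #21 -> r6=0xfc
body[3] add  r0, r3, #32 -> r0=0x9c
body[4] sub  r3, r3, r5 -> r3=0x95
epilogue: pop r3=0x7c, sp=0xdc
r1: caller-saved, written=False
r2: caller-saved, written=True
r4: callee-saved, written=False
r5: caller-saved, written=False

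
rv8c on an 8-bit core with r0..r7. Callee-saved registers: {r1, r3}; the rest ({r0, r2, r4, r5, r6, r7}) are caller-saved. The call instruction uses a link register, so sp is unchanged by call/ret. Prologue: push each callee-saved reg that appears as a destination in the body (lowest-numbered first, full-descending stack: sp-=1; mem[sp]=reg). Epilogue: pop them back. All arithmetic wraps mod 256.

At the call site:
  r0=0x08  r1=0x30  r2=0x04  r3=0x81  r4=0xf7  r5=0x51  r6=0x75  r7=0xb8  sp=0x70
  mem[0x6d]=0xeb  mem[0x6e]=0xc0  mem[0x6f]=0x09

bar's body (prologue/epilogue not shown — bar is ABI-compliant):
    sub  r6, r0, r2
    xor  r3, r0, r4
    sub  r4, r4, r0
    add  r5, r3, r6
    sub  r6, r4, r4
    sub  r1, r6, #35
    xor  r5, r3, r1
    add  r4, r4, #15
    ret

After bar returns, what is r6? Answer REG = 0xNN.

prologue: push r1 -> mem[0x6f]=0x30, sp=0x6f
prologue: push r3 -> mem[0x6e]=0x81, sp=0x6e
body[0] sub  r6, r0, r2 -> r6=0x04
body[1] xor  r3, r0, r4 -> r3=0xff
body[2] sub  r4, r4, r0 -> r4=0xef
body[3] add  r5, r3, r6 -> r5=0x03
body[4] sub  r6, r4, r4 -> r6=0x00
body[5] sub  r1, r6, #35 -> r1=0xdd
body[6] xor  r5, r3, r1 -> r5=0x22
body[7] add  r4, r4, #15 -> r4=0xfe
epilogue: pop r3=0x81, sp=0x6f
epilogue: pop r1=0x30, sp=0x70
r6 is caller-saved -> body value

REG = 0x00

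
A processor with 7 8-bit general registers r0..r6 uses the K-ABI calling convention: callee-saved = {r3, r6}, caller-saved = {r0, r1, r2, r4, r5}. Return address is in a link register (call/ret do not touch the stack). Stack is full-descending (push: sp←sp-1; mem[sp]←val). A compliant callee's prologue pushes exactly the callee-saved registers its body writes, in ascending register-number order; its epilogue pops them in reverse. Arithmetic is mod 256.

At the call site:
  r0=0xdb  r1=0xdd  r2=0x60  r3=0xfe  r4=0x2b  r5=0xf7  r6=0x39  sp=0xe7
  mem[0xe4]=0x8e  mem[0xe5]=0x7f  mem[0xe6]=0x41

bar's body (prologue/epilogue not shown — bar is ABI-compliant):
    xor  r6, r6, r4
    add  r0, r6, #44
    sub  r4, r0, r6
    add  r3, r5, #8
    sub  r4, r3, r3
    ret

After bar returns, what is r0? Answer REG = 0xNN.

REG = 0x3e

prologue: push r3 -> mem[0xe6]=0xfe, sp=0xe6
prologue: push r6 -> mem[0xe5]=0x39, sp=0xe5
body[0] xor  r6, r6, r4 -> r6=0x12
body[1] add  r0, r6, #44 -> r0=0x3e
body[2] sub  r4, r0, r6 -> r4=0x2c
body[3] add  r3, r5, #8 -> r3=0xff
body[4] sub  r4, r3, r3 -> r4=0x00
epilogue: pop r6=0x39, sp=0xe6
epilogue: pop r3=0xfe, sp=0xe7
r0 is caller-saved -> body value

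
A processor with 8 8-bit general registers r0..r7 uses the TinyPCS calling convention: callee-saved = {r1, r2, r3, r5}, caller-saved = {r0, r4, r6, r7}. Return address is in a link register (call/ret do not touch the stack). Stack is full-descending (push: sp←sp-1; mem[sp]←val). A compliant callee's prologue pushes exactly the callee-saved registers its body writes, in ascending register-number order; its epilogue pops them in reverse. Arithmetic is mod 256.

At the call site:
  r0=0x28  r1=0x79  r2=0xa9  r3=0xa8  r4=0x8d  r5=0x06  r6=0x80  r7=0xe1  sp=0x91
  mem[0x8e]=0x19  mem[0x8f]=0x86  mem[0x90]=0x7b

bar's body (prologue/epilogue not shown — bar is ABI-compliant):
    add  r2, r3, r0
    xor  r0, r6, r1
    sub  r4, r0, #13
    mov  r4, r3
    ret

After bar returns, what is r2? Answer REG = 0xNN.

REG = 0xa9

prologue: push r2 -> mem[0x90]=0xa9, sp=0x90
body[0] add  r2, r3, r0 -> r2=0xd0
body[1] xor  r0, r6, r1 -> r0=0xf9
body[2] sub  r4, r0, #13 -> r4=0xec
body[3] mov  r4, r3 -> r4=0xa8
epilogue: pop r2=0xa9, sp=0x91
r2 is callee-saved -> restored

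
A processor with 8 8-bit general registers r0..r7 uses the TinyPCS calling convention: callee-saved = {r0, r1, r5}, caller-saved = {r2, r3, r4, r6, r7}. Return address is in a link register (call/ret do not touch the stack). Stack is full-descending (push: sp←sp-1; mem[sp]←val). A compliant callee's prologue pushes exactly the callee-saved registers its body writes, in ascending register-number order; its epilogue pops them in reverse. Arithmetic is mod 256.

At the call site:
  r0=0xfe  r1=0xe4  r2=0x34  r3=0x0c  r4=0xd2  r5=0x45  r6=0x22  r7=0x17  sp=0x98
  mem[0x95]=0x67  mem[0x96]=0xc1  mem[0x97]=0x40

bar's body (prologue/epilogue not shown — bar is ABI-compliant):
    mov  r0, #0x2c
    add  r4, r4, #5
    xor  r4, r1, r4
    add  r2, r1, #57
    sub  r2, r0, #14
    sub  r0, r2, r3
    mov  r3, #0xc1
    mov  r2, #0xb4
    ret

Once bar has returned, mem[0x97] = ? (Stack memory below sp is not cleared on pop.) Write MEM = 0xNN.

prologue: push r0 → mem[0x97]=0xfe, sp=0x97
body[0] mov  r0, #0x2c → r0=0x2c
body[1] add  r4, r4, #5 → r4=0xd7
body[2] xor  r4, r1, r4 → r4=0x33
body[3] add  r2, r1, #57 → r2=0x1d
body[4] sub  r2, r0, #14 → r2=0x1e
body[5] sub  r0, r2, r3 → r0=0x12
body[6] mov  r3, #0xc1 → r3=0xc1
body[7] mov  r2, #0xb4 → r2=0xb4
epilogue: pop r0=0xfe, sp=0x98
prologue pushed ['r0'] at ['0x97']

MEM = 0xfe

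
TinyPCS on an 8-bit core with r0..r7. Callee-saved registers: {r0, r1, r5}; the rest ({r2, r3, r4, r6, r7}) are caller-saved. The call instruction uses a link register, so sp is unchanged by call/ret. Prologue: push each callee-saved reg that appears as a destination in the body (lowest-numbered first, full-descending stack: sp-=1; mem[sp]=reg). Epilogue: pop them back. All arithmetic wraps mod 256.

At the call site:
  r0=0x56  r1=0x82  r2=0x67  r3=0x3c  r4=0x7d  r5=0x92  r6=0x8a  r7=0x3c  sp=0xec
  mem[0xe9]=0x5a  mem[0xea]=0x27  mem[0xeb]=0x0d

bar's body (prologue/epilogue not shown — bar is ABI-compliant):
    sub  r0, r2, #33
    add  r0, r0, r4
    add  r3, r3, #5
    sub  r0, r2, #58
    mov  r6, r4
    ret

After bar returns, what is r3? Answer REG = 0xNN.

prologue: push r0 → mem[0xeb]=0x56, sp=0xeb
body[0] sub  r0, r2, #33 → r0=0x46
body[1] add  r0, r0, r4 → r0=0xc3
body[2] add  r3, r3, #5 → r3=0x41
body[3] sub  r0, r2, #58 → r0=0x2d
body[4] mov  r6, r4 → r6=0x7d
epilogue: pop r0=0x56, sp=0xec
r3 is caller-saved → body value

REG = 0x41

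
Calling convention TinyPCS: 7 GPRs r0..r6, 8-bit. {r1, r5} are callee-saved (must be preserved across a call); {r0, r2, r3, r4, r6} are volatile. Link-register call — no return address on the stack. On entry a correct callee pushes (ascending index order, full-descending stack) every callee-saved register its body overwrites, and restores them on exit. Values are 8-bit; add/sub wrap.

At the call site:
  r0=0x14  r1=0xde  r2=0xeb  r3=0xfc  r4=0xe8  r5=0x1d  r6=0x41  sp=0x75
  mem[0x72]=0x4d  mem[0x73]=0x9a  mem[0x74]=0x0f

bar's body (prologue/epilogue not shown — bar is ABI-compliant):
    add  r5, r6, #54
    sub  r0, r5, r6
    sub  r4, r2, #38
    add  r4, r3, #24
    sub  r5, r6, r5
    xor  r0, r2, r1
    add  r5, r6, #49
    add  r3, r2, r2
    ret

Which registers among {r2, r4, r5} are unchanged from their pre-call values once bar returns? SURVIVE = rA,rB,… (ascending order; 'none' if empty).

SURVIVE = r2,r5

prologue: push r5 -> mem[0x74]=0x1d, sp=0x74
body[0] add  r5, r6, #54 -> r5=0x77
body[1] sub  r0, r5, r6 -> r0=0x36
body[2] sub  r4, r2, #38 -> r4=0xc5
body[3] add  r4, r3, #24 -> r4=0x14
body[4] sub  r5, r6, r5 -> r5=0xca
body[5] xor  r0, r2, r1 -> r0=0x35
body[6] add  r5, r6, #49 -> r5=0x72
body[7] add  r3, r2, r2 -> r3=0xd6
epilogue: pop r5=0x1d, sp=0x75
r2: caller-saved, written=False
r4: caller-saved, written=True
r5: callee-saved, written=True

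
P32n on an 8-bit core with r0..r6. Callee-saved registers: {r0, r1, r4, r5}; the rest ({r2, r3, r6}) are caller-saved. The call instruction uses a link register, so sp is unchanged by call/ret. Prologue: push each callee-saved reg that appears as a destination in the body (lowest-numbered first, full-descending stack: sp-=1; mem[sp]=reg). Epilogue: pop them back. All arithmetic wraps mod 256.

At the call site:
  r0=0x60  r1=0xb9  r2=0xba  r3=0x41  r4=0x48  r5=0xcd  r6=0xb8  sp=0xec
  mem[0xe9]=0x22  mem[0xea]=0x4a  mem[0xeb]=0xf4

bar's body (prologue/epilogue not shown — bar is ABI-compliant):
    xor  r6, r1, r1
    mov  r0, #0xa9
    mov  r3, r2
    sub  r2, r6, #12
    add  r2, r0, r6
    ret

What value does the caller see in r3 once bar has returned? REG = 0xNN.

REG = 0xba

prologue: push r0 -> mem[0xeb]=0x60, sp=0xeb
body[0] xor  r6, r1, r1 -> r6=0x00
body[1] mov  r0, #0xa9 -> r0=0xa9
body[2] mov  r3, r2 -> r3=0xba
body[3] sub  r2, r6, #12 -> r2=0xf4
body[4] add  r2, r0, r6 -> r2=0xa9
epilogue: pop r0=0x60, sp=0xec
r3 is caller-saved -> body value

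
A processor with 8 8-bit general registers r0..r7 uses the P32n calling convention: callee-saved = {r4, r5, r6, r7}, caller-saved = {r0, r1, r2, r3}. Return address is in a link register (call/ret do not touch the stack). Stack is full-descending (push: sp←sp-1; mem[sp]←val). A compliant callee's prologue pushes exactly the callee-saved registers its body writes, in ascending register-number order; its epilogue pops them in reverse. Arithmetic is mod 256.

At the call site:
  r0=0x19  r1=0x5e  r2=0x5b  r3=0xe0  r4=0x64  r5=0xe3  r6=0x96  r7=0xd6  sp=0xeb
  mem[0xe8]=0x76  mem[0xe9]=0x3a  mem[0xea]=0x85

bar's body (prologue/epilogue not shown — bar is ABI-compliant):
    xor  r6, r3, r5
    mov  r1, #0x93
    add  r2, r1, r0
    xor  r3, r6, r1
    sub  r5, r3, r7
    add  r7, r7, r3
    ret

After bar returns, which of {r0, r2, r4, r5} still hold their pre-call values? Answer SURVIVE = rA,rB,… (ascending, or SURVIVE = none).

SURVIVE = r0,r4,r5

prologue: push r5 → mem[0xea]=0xe3, sp=0xea
prologue: push r6 → mem[0xe9]=0x96, sp=0xe9
prologue: push r7 → mem[0xe8]=0xd6, sp=0xe8
body[0] xor  r6, r3, r5 → r6=0x03
body[1] mov  r1, #0x93 → r1=0x93
body[2] add  r2, r1, r0 → r2=0xac
body[3] xor  r3, r6, r1 → r3=0x90
body[4] sub  r5, r3, r7 → r5=0xba
body[5] add  r7, r7, r3 → r7=0x66
epilogue: pop r7=0xd6, sp=0xe9
epilogue: pop r6=0x96, sp=0xea
epilogue: pop r5=0xe3, sp=0xeb
r0: caller-saved, written=False
r2: caller-saved, written=True
r4: callee-saved, written=False
r5: callee-saved, written=True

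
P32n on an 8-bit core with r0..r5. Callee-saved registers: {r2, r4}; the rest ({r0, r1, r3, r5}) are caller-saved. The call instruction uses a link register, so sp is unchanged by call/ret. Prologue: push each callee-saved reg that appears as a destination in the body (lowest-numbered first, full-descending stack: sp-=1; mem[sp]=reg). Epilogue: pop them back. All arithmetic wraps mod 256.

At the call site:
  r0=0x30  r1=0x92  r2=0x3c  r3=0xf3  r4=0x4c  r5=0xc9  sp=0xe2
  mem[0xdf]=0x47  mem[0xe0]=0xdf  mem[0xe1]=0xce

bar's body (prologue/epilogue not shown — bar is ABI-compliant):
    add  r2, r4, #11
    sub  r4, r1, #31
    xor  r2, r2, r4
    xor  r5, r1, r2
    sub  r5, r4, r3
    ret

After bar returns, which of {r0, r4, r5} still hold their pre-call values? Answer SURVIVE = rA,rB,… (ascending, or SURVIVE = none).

SURVIVE = r0,r4

prologue: push r2 -> mem[0xe1]=0x3c, sp=0xe1
prologue: push r4 -> mem[0xe0]=0x4c, sp=0xe0
body[0] add  r2, r4, #11 -> r2=0x57
body[1] sub  r4, r1, #31 -> r4=0x73
body[2] xor  r2, r2, r4 -> r2=0x24
body[3] xor  r5, r1, r2 -> r5=0xb6
body[4] sub  r5, r4, r3 -> r5=0x80
epilogue: pop r4=0x4c, sp=0xe1
epilogue: pop r2=0x3c, sp=0xe2
r0: caller-saved, written=False
r4: callee-saved, written=True
r5: caller-saved, written=True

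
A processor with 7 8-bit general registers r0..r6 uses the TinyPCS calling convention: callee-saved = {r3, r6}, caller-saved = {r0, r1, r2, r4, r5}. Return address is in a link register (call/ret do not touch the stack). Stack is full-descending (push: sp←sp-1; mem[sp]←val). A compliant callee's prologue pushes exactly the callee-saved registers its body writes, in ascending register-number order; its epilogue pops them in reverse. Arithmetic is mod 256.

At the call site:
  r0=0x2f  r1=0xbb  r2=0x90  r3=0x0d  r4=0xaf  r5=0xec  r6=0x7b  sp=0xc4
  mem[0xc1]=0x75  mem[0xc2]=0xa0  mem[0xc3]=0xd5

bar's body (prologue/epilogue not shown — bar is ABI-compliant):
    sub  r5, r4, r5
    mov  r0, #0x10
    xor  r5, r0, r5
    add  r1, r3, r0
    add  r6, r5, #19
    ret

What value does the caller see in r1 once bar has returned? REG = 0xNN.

REG = 0x1d

prologue: push r6 -> mem[0xc3]=0x7b, sp=0xc3
body[0] sub  r5, r4, r5 -> r5=0xc3
body[1] mov  r0, #0x10 -> r0=0x10
body[2] xor  r5, r0, r5 -> r5=0xd3
body[3] add  r1, r3, r0 -> r1=0x1d
body[4] add  r6, r5, #19 -> r6=0xe6
epilogue: pop r6=0x7b, sp=0xc4
r1 is caller-saved -> body value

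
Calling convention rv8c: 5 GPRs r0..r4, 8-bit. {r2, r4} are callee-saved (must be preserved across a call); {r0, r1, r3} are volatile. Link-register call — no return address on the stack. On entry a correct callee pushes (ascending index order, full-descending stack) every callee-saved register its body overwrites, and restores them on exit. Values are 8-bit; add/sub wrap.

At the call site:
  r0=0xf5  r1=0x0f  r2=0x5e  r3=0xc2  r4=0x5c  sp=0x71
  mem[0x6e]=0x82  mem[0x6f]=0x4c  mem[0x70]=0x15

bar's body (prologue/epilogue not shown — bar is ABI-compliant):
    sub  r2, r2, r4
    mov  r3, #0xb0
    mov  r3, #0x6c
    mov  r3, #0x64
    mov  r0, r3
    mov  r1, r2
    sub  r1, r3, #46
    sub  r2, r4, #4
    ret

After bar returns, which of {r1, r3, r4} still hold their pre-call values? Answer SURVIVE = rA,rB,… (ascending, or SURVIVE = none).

prologue: push r2 → mem[0x70]=0x5e, sp=0x70
body[0] sub  r2, r2, r4 → r2=0x02
body[1] mov  r3, #0xb0 → r3=0xb0
body[2] mov  r3, #0x6c → r3=0x6c
body[3] mov  r3, #0x64 → r3=0x64
body[4] mov  r0, r3 → r0=0x64
body[5] mov  r1, r2 → r1=0x02
body[6] sub  r1, r3, #46 → r1=0x36
body[7] sub  r2, r4, #4 → r2=0x58
epilogue: pop r2=0x5e, sp=0x71
r1: caller-saved, written=True
r3: caller-saved, written=True
r4: callee-saved, written=False

SURVIVE = r4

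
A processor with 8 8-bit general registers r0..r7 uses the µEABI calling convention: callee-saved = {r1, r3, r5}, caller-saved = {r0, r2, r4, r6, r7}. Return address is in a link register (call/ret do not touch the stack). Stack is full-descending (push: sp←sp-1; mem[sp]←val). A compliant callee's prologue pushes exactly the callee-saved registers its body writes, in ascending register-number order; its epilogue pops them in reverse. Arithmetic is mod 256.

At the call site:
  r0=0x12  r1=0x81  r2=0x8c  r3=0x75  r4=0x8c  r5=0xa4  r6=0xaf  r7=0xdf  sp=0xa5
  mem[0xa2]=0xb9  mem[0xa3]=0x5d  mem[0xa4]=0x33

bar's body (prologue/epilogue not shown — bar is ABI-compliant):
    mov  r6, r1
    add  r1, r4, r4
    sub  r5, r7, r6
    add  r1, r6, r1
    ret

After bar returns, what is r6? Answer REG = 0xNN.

prologue: push r1 -> mem[0xa4]=0x81, sp=0xa4
prologue: push r5 -> mem[0xa3]=0xa4, sp=0xa3
body[0] mov  r6, r1 -> r6=0x81
body[1] add  r1, r4, r4 -> r1=0x18
body[2] sub  r5, r7, r6 -> r5=0x5e
body[3] add  r1, r6, r1 -> r1=0x99
epilogue: pop r5=0xa4, sp=0xa4
epilogue: pop r1=0x81, sp=0xa5
r6 is caller-saved -> body value

REG = 0x81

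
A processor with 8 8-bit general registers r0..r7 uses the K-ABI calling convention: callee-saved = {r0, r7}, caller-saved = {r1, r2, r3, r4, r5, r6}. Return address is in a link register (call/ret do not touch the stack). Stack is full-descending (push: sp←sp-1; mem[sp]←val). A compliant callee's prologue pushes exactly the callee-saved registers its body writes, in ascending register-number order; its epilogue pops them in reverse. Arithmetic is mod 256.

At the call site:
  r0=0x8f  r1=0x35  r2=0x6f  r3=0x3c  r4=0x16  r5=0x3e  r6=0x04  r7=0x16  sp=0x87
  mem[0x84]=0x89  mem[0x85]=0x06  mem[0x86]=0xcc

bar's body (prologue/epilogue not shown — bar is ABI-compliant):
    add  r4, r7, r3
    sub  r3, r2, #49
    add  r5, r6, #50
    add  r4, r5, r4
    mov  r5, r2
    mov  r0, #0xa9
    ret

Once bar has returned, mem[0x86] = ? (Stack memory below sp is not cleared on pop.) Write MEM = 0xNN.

MEM = 0x8f

prologue: push r0 -> mem[0x86]=0x8f, sp=0x86
body[0] add  r4, r7, r3 -> r4=0x52
body[1] sub  r3, r2, #49 -> r3=0x3e
body[2] add  r5, r6, #50 -> r5=0x36
body[3] add  r4, r5, r4 -> r4=0x88
body[4] mov  r5, r2 -> r5=0x6f
body[5] mov  r0, #0xa9 -> r0=0xa9
epilogue: pop r0=0x8f, sp=0x87
prologue pushed ['r0'] at ['0x86']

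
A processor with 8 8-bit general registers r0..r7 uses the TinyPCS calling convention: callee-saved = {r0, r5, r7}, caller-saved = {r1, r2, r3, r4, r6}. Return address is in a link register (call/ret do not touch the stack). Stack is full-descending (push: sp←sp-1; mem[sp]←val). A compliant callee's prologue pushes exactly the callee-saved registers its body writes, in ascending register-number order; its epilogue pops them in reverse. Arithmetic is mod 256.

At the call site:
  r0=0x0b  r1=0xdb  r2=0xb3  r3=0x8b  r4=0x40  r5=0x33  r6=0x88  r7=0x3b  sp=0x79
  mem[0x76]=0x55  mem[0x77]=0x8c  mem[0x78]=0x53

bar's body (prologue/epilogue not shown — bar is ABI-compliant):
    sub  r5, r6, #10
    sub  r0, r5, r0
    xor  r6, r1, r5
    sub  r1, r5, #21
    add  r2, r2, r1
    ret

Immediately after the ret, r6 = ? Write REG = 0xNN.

REG = 0xa5

prologue: push r0 -> mem[0x78]=0x0b, sp=0x78
prologue: push r5 -> mem[0x77]=0x33, sp=0x77
body[0] sub  r5, r6, #10 -> r5=0x7e
body[1] sub  r0, r5, r0 -> r0=0x73
body[2] xor  r6, r1, r5 -> r6=0xa5
body[3] sub  r1, r5, #21 -> r1=0x69
body[4] add  r2, r2, r1 -> r2=0x1c
epilogue: pop r5=0x33, sp=0x78
epilogue: pop r0=0x0b, sp=0x79
r6 is caller-saved -> body value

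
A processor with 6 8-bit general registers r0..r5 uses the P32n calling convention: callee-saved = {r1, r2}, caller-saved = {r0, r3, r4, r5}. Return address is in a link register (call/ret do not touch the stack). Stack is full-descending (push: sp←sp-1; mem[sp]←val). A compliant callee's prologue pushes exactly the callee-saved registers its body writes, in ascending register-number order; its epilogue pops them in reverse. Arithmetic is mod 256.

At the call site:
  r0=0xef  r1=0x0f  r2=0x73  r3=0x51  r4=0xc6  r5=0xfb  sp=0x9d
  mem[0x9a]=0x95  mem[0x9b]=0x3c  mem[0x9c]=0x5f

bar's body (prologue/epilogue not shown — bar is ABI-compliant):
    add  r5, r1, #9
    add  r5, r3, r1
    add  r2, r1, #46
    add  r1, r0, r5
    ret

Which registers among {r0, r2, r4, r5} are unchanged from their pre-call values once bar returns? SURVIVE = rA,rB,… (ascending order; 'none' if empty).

SURVIVE = r0,r2,r4

prologue: push r1 → mem[0x9c]=0x0f, sp=0x9c
prologue: push r2 → mem[0x9b]=0x73, sp=0x9b
body[0] add  r5, r1, #9 → r5=0x18
body[1] add  r5, r3, r1 → r5=0x60
body[2] add  r2, r1, #46 → r2=0x3d
body[3] add  r1, r0, r5 → r1=0x4f
epilogue: pop r2=0x73, sp=0x9c
epilogue: pop r1=0x0f, sp=0x9d
r0: caller-saved, written=False
r2: callee-saved, written=True
r4: caller-saved, written=False
r5: caller-saved, written=True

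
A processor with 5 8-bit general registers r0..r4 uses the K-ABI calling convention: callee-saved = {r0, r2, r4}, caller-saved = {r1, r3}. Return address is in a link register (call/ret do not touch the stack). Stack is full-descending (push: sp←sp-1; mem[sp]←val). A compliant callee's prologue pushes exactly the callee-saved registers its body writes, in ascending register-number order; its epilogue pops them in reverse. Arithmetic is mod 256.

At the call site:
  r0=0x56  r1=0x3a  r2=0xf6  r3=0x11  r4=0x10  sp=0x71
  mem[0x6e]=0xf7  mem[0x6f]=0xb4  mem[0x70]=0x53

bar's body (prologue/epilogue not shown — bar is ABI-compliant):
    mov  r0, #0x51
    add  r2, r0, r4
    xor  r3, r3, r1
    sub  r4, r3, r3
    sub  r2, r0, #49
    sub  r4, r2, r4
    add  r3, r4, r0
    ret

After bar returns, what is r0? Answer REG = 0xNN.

prologue: push r0 → mem[0x70]=0x56, sp=0x70
prologue: push r2 → mem[0x6f]=0xf6, sp=0x6f
prologue: push r4 → mem[0x6e]=0x10, sp=0x6e
body[0] mov  r0, #0x51 → r0=0x51
body[1] add  r2, r0, r4 → r2=0x61
body[2] xor  r3, r3, r1 → r3=0x2b
body[3] sub  r4, r3, r3 → r4=0x00
body[4] sub  r2, r0, #49 → r2=0x20
body[5] sub  r4, r2, r4 → r4=0x20
body[6] add  r3, r4, r0 → r3=0x71
epilogue: pop r4=0x10, sp=0x6f
epilogue: pop r2=0xf6, sp=0x70
epilogue: pop r0=0x56, sp=0x71
r0 is callee-saved → restored

REG = 0x56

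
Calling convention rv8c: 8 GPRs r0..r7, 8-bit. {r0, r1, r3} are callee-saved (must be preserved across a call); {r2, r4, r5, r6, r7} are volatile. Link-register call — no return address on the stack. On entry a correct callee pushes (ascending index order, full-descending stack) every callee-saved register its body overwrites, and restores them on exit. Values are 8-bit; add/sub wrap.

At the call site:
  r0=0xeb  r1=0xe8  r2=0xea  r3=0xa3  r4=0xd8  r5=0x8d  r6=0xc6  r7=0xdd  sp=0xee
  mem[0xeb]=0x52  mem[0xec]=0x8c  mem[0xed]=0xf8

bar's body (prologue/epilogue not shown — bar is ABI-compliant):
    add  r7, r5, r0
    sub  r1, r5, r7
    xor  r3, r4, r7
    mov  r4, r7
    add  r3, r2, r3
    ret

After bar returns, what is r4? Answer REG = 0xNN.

REG = 0x78

prologue: push r1 -> mem[0xed]=0xe8, sp=0xed
prologue: push r3 -> mem[0xec]=0xa3, sp=0xec
body[0] add  r7, r5, r0 -> r7=0x78
body[1] sub  r1, r5, r7 -> r1=0x15
body[2] xor  r3, r4, r7 -> r3=0xa0
body[3] mov  r4, r7 -> r4=0x78
body[4] add  r3, r2, r3 -> r3=0x8a
epilogue: pop r3=0xa3, sp=0xed
epilogue: pop r1=0xe8, sp=0xee
r4 is caller-saved -> body value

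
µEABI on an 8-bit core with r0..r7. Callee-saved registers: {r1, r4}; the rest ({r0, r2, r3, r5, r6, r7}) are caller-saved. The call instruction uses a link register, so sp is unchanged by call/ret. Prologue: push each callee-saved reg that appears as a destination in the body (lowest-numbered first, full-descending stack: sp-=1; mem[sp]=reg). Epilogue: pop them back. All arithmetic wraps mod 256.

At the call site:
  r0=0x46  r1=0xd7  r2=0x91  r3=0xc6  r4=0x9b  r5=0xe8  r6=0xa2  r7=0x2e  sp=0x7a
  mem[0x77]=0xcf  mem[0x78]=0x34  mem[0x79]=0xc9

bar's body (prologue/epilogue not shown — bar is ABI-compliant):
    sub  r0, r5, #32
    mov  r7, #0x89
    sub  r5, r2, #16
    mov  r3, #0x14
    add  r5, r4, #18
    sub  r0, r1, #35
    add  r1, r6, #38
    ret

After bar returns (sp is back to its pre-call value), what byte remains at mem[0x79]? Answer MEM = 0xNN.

MEM = 0xd7

prologue: push r1 → mem[0x79]=0xd7, sp=0x79
body[0] sub  r0, r5, #32 → r0=0xc8
body[1] mov  r7, #0x89 → r7=0x89
body[2] sub  r5, r2, #16 → r5=0x81
body[3] mov  r3, #0x14 → r3=0x14
body[4] add  r5, r4, #18 → r5=0xad
body[5] sub  r0, r1, #35 → r0=0xb4
body[6] add  r1, r6, #38 → r1=0xc8
epilogue: pop r1=0xd7, sp=0x7a
prologue pushed ['r1'] at ['0x79']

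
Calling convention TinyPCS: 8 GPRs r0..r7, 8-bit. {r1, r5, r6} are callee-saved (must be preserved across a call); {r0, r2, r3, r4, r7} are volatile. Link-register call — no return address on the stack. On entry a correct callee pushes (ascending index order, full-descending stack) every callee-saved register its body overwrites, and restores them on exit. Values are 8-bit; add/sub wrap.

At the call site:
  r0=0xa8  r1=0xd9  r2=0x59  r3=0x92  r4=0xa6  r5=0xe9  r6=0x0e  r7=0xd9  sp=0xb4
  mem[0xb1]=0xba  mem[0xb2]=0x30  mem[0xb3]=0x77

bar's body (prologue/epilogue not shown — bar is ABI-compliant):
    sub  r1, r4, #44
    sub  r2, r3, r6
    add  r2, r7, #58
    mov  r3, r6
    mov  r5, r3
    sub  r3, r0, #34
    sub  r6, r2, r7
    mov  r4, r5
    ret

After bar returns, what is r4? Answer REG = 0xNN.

prologue: push r1 → mem[0xb3]=0xd9, sp=0xb3
prologue: push r5 → mem[0xb2]=0xe9, sp=0xb2
prologue: push r6 → mem[0xb1]=0x0e, sp=0xb1
body[0] sub  r1, r4, #44 → r1=0x7a
body[1] sub  r2, r3, r6 → r2=0x84
body[2] add  r2, r7, #58 → r2=0x13
body[3] mov  r3, r6 → r3=0x0e
body[4] mov  r5, r3 → r5=0x0e
body[5] sub  r3, r0, #34 → r3=0x86
body[6] sub  r6, r2, r7 → r6=0x3a
body[7] mov  r4, r5 → r4=0x0e
epilogue: pop r6=0x0e, sp=0xb2
epilogue: pop r5=0xe9, sp=0xb3
epilogue: pop r1=0xd9, sp=0xb4
r4 is caller-saved → body value

REG = 0x0e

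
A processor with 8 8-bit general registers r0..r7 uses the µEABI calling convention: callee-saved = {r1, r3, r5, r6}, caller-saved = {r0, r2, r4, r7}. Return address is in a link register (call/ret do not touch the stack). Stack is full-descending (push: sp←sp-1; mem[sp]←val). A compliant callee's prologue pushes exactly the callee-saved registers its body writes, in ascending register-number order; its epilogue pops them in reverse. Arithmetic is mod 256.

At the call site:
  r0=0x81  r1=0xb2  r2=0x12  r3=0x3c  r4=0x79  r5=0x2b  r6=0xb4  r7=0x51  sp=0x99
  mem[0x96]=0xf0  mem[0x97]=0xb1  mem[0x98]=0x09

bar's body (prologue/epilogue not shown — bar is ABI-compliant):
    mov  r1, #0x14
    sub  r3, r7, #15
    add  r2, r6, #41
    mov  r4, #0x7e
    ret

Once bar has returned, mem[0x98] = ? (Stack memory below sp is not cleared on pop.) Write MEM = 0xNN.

prologue: push r1 -> mem[0x98]=0xb2, sp=0x98
prologue: push r3 -> mem[0x97]=0x3c, sp=0x97
body[0] mov  r1, #0x14 -> r1=0x14
body[1] sub  r3, r7, #15 -> r3=0x42
body[2] add  r2, r6, #41 -> r2=0xdd
body[3] mov  r4, #0x7e -> r4=0x7e
epilogue: pop r3=0x3c, sp=0x98
epilogue: pop r1=0xb2, sp=0x99
prologue pushed ['r1', 'r3'] at ['0x98', '0x97']

MEM = 0xb2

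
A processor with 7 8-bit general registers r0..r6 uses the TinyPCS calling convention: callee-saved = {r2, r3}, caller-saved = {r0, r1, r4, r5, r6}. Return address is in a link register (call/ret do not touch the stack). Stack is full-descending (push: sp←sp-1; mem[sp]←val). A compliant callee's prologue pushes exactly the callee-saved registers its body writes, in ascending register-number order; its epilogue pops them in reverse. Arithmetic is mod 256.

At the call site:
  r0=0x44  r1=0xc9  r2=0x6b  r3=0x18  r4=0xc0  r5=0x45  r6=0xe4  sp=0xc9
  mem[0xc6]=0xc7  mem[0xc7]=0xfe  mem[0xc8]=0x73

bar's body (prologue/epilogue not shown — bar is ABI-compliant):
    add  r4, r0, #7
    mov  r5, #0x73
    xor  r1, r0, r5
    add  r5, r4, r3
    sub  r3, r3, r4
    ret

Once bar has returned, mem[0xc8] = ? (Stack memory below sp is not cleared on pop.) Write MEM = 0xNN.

MEM = 0x18

prologue: push r3 -> mem[0xc8]=0x18, sp=0xc8
body[0] add  r4, r0, #7 -> r4=0x4b
body[1] mov  r5, #0x73 -> r5=0x73
body[2] xor  r1, r0, r5 -> r1=0x37
body[3] add  r5, r4, r3 -> r5=0x63
body[4] sub  r3, r3, r4 -> r3=0xcd
epilogue: pop r3=0x18, sp=0xc9
prologue pushed ['r3'] at ['0xc8']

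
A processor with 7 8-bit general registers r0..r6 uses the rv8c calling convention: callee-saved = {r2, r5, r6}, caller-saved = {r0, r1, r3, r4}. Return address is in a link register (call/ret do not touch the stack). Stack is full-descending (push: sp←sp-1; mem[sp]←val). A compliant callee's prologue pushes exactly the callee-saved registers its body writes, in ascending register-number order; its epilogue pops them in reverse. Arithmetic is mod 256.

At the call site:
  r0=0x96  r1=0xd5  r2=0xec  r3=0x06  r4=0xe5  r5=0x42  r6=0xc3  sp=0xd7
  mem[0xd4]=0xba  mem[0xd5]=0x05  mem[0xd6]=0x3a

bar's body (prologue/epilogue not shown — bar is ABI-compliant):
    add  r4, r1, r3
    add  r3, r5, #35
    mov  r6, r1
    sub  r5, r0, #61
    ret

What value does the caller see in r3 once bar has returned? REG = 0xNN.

prologue: push r5 → mem[0xd6]=0x42, sp=0xd6
prologue: push r6 → mem[0xd5]=0xc3, sp=0xd5
body[0] add  r4, r1, r3 → r4=0xdb
body[1] add  r3, r5, #35 → r3=0x65
body[2] mov  r6, r1 → r6=0xd5
body[3] sub  r5, r0, #61 → r5=0x59
epilogue: pop r6=0xc3, sp=0xd6
epilogue: pop r5=0x42, sp=0xd7
r3 is caller-saved → body value

REG = 0x65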